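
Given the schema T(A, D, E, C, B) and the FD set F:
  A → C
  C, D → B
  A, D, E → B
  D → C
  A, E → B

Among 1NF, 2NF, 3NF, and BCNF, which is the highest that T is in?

Candidate key: {A, D, E}. Prime attributes: {A, D, E}.
For A → C we have {A}⁺ = {A, C}; {A} is not a superkey, so BCNF fails.
A → C determines the non-prime attribute {C} from a non-superkey — 3NF is violated.
{A} is a proper subset of the key {A, D, E}, and {A}⁺ contains the non-prime attribute {C} — a partial dependency, so 2NF is violated.

1NF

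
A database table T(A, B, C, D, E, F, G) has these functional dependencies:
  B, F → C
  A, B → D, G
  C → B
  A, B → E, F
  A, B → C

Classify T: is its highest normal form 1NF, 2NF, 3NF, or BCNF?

3NF

Candidate keys: {A, B}, {A, C}. Prime attributes: {A, B, C}.
B, F → C breaks BCNF: {B, F}⁺ = {B, C, F}, so {B, F} is not a superkey.
But every attribute on its right side ({C}) is prime, and the same holds for every other non-superkey FD, so 3NF still holds.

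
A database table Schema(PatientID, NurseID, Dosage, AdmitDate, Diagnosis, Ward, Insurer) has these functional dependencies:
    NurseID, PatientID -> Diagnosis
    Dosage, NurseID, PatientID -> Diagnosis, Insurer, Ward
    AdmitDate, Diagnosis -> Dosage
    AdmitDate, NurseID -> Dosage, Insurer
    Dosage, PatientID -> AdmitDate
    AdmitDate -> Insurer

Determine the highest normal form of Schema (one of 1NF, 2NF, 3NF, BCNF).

1NF

Candidate keys: {AdmitDate, NurseID, PatientID}, {Dosage, NurseID, PatientID}. Prime attributes: {AdmitDate, Dosage, NurseID, PatientID}.
For NurseID, PatientID -> Diagnosis we have {NurseID, PatientID}⁺ = {Diagnosis, NurseID, PatientID}; {NurseID, PatientID} is not a superkey, so BCNF fails.
NurseID, PatientID -> Diagnosis determines the non-prime attribute {Diagnosis} from a non-superkey — 3NF is violated.
{AdmitDate} is a proper subset of the key {AdmitDate, NurseID, PatientID}, and {AdmitDate}⁺ contains the non-prime attribute {Insurer} — a partial dependency, so 2NF is violated.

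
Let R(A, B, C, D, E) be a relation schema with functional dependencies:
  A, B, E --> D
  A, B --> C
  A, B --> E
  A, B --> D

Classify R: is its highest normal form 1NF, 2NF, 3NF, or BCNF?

BCNF

Candidate key: {A, B}. Prime attributes: {A, B}.
The left-hand side of every FD is a superkey, so BCNF is satisfied.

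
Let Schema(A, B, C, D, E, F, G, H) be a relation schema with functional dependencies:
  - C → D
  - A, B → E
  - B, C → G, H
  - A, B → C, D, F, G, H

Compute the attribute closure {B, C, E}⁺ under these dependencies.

Start with {B, C, E}.
C → D applies; add {D} → now {B, C, D, E}.
B, C → G, H applies; add {G, H} → now {B, C, D, E, G, H}.
No further FD applies.

{B, C, D, E, G, H}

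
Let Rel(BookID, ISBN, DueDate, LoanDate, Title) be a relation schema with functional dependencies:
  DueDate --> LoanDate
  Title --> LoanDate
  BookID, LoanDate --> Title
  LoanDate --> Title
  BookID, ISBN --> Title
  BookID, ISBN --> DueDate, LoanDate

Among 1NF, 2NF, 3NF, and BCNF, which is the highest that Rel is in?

2NF

Candidate key: {BookID, ISBN}. Prime attributes: {BookID, ISBN}.
DueDate --> LoanDate breaks BCNF: {DueDate}⁺ = {DueDate, LoanDate, Title}, so {DueDate} is not a superkey.
DueDate --> LoanDate has non-prime {LoanDate} on the right and a non-superkey on the left, so 3NF fails.
No non-prime attribute depends on a proper subset of any candidate key, so 2NF holds.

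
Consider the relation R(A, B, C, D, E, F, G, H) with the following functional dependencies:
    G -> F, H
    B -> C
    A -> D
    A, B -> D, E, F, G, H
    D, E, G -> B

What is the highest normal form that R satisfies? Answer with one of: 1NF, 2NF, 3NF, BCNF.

1NF

Candidate keys: {A, B}, {A, E, G}. Prime attributes: {A, B, E, G}.
For G -> F, H we have {G}⁺ = {F, G, H}; {G} is not a superkey, so BCNF fails.
Because {F, H} are non-prime and the left side of G -> F, H is not a superkey, the relation is not in 3NF.
The proper key subset {A} of {A, B} determines non-prime {D}, so the relation is not even in 2NF.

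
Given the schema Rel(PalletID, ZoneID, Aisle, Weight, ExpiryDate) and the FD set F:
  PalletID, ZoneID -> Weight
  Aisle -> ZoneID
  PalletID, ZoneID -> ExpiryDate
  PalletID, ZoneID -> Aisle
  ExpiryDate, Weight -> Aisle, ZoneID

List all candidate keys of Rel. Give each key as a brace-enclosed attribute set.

No FD produces {PalletID}, so it must be in every candidate key.
{Aisle, PalletID} is a candidate key since {Aisle, PalletID}⁺ = {Aisle, ExpiryDate, PalletID, Weight, ZoneID} covers every attribute.
{PalletID, ZoneID} is a candidate key since {PalletID, ZoneID}⁺ = {Aisle, ExpiryDate, PalletID, Weight, ZoneID} covers every attribute.
{ExpiryDate, PalletID, Weight} is a candidate key since {ExpiryDate, PalletID, Weight}⁺ = {Aisle, ExpiryDate, PalletID, Weight, ZoneID} covers every attribute.
These are minimal and exhaustive — every other superkey contains one of them.

{Aisle, PalletID}, {ExpiryDate, PalletID, Weight}, {PalletID, ZoneID}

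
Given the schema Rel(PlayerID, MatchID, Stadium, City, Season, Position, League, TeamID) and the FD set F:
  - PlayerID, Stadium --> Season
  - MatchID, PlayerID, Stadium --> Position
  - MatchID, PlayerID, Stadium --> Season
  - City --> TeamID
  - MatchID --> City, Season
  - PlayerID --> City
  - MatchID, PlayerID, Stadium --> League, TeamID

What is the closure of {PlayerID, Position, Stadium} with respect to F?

Start with {PlayerID, Position, Stadium}.
PlayerID, Stadium --> Season applies; add {Season} → now {PlayerID, Position, Season, Stadium}.
PlayerID --> City applies; add {City} → now {City, PlayerID, Position, Season, Stadium}.
City --> TeamID applies; add {TeamID} → now {City, PlayerID, Position, Season, Stadium, TeamID}.
No further FD applies.

{City, PlayerID, Position, Season, Stadium, TeamID}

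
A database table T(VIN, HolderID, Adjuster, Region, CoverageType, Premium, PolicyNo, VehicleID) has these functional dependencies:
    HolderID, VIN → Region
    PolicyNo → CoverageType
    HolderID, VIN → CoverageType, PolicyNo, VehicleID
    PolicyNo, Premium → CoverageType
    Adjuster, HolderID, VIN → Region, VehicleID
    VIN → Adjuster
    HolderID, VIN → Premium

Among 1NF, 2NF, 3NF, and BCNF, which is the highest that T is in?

1NF

Candidate key: {HolderID, VIN}. Prime attributes: {HolderID, VIN}.
For PolicyNo → CoverageType we have {PolicyNo}⁺ = {CoverageType, PolicyNo}; {PolicyNo} is not a superkey, so BCNF fails.
PolicyNo → CoverageType determines the non-prime attribute {CoverageType} from a non-superkey — 3NF is violated.
The proper key subset {VIN} of {HolderID, VIN} determines non-prime {Adjuster}, so the relation is not even in 2NF.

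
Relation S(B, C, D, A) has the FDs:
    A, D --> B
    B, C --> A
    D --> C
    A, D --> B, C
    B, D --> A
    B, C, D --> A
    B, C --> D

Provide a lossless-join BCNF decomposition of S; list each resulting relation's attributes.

Candidate keys of the original relation: {A, D}, {B, C}, {B, D}.
{A, B, C, D}: {D} determines {C, D} here but is not a superkey — split on D --> C, giving {C, D} and {A, B, D}.
{C, D} is in BCNF.
{A, B, D} is in BCNF.

{A, B, D}; {C, D}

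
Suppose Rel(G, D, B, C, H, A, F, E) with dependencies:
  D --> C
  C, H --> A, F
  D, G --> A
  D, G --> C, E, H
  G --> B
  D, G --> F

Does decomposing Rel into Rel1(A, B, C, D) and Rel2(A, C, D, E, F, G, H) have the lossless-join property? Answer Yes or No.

Rel1 ∩ Rel2 = {A, C, D}; its closure under F is {A, C, D}.
Rel1 ⊄ {A, C, D} and Rel2 ⊄ {A, C, D}, so the split is lossy.

No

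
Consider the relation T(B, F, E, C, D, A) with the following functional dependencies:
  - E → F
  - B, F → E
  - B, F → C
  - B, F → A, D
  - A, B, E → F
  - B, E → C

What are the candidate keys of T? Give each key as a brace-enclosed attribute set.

No FD produces {B}, so it must be in every candidate key.
{B, E}⁺ = {A, B, C, D, E, F} — all of the relation — so {B, E} is a candidate key.
{B, F}⁺ = {A, B, C, D, E, F} — all of the relation — so {B, F} is a candidate key.
No proper subset of any of these is a key, and no other minimal superkey exists.

{B, E}, {B, F}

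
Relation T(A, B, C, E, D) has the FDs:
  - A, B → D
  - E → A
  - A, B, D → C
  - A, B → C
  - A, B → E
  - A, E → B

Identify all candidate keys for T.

{E} is a candidate key since {E}⁺ = {A, B, C, D, E} covers every attribute.
{A, B} is a candidate key since {A, B}⁺ = {A, B, C, D, E} covers every attribute.
Any other superkey properly contains one of these, so there are no further candidate keys.

{A, B}, {E}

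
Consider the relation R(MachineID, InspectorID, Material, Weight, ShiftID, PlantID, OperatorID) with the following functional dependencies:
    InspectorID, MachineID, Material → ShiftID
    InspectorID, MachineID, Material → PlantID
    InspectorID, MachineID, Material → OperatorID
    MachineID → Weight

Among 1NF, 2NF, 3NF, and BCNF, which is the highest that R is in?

1NF

Candidate key: {InspectorID, MachineID, Material}. Prime attributes: {InspectorID, MachineID, Material}.
MachineID → Weight breaks BCNF: {MachineID}⁺ = {MachineID, Weight}, so {MachineID} is not a superkey.
Because {Weight} is non-prime and the left side of MachineID → Weight is not a superkey, the relation is not in 3NF.
Since {MachineID} ⊂ {InspectorID, MachineID, Material} and {MachineID}⁺ ⊇ {Weight} with {Weight} non-prime, there is a partial dependency; 2NF fails.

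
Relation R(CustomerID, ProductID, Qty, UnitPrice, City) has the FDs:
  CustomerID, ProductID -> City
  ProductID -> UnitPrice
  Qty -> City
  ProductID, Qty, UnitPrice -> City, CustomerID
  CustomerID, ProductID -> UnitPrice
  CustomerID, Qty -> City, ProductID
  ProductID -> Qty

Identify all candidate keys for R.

{CustomerID, Qty}, {ProductID}

{ProductID}⁺ = {City, CustomerID, ProductID, Qty, UnitPrice}, which is every attribute, so {ProductID} is a candidate key.
{CustomerID, Qty}⁺ = {City, CustomerID, ProductID, Qty, UnitPrice}, which is every attribute, so {CustomerID, Qty} is a candidate key.
No proper subset of any of these is a key, and no other minimal superkey exists.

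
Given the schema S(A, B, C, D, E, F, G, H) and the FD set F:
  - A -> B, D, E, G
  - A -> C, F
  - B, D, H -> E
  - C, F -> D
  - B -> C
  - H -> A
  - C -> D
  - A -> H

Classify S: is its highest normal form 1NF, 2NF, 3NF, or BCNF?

2NF

Candidate keys: {A}, {H}. Prime attributes: {A, H}.
For C, F -> D we have {C, F}⁺ = {C, D, F}; {C, F} is not a superkey, so BCNF fails.
C, F -> D has non-prime {D} on the right and a non-superkey on the left, so 3NF fails.
With only single-attribute keys there can be no partial dependency, so 2NF holds.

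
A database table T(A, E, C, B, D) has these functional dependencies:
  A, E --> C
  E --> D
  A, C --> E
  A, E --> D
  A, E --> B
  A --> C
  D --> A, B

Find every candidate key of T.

{A}, {D}, {E}

Closure of {A} is {A, B, C, D, E}, the whole schema; {A} is a candidate key.
Closure of {D} is {A, B, C, D, E}, the whole schema; {D} is a candidate key.
Closure of {E} is {A, B, C, D, E}, the whole schema; {E} is a candidate key.
These are minimal and exhaustive — every other superkey contains one of them.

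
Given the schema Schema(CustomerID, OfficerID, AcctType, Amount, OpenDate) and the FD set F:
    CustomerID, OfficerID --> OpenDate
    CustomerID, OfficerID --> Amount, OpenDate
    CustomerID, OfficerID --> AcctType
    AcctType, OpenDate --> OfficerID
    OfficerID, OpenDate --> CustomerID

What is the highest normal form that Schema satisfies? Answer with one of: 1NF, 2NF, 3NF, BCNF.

BCNF

Candidate keys: {AcctType, OpenDate}, {CustomerID, OfficerID}, {OfficerID, OpenDate}. Prime attributes: {AcctType, CustomerID, OfficerID, OpenDate}.
Every FD has a superkey on the left, so the relation is in BCNF.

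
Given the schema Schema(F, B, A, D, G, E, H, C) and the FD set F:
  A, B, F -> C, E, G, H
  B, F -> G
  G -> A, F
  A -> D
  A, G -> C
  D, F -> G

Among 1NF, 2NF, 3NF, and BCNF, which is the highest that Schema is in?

1NF

Candidate keys: {B, F}, {B, G}. Prime attributes: {B, F, G}.
G -> A, F: {G}⁺ = {A, C, D, F, G}, which is not all of the attributes, so the left side is not a superkey — BCNF is violated.
G -> A, F has non-prime {A} on the right and a non-superkey on the left, so 3NF fails.
Since {G} ⊂ {B, G} and {G}⁺ ⊇ {A, C, D} with {A, C, D} non-prime, there is a partial dependency; 2NF fails.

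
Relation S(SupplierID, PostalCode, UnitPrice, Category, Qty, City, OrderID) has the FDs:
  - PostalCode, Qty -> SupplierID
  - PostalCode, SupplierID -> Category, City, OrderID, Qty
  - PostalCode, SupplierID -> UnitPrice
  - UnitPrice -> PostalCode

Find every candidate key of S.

{PostalCode, Qty}⁺ = {Category, City, OrderID, PostalCode, Qty, SupplierID, UnitPrice} — all of the relation — so {PostalCode, Qty} is a candidate key.
{PostalCode, SupplierID}⁺ = {Category, City, OrderID, PostalCode, Qty, SupplierID, UnitPrice} — all of the relation — so {PostalCode, SupplierID} is a candidate key.
{Qty, UnitPrice}⁺ = {Category, City, OrderID, PostalCode, Qty, SupplierID, UnitPrice} — all of the relation — so {Qty, UnitPrice} is a candidate key.
{SupplierID, UnitPrice}⁺ = {Category, City, OrderID, PostalCode, Qty, SupplierID, UnitPrice} — all of the relation — so {SupplierID, UnitPrice} is a candidate key.
Any other superkey properly contains one of these, so there are no further candidate keys.

{PostalCode, Qty}, {PostalCode, SupplierID}, {Qty, UnitPrice}, {SupplierID, UnitPrice}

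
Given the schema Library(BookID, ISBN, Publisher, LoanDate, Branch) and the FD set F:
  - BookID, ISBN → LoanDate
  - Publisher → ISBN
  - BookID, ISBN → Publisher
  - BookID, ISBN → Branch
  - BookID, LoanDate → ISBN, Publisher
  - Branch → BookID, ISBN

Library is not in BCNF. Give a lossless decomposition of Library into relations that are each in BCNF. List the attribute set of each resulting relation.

Candidate keys of the original relation: {BookID, ISBN}, {BookID, LoanDate}, {BookID, Publisher}, {Branch}.
In {BookID, Branch, ISBN, LoanDate, Publisher}, {Publisher} is not a superkey ({Publisher}⁺ restricted to this set is {ISBN, Publisher}), so split on Publisher → ISBN into {ISBN, Publisher} and {BookID, Branch, LoanDate, Publisher}.
{ISBN, Publisher} is in BCNF.
{BookID, Branch, LoanDate, Publisher} is in BCNF.

{BookID, Branch, LoanDate, Publisher}; {ISBN, Publisher}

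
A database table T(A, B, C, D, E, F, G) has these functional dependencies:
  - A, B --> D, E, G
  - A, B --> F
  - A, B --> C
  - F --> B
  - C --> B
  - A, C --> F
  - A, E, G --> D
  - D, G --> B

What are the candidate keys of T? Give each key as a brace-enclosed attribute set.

{A, B}, {A, C}, {A, D, G}, {A, E, G}, {A, F}

Attributes never on any right-hand side: {A} — every candidate key must contain it.
{A, B}⁺ = {A, B, C, D, E, F, G} — all of the relation — so {A, B} is a candidate key.
{A, C}⁺ = {A, B, C, D, E, F, G} — all of the relation — so {A, C} is a candidate key.
{A, F}⁺ = {A, B, C, D, E, F, G} — all of the relation — so {A, F} is a candidate key.
{A, D, G}⁺ = {A, B, C, D, E, F, G} — all of the relation — so {A, D, G} is a candidate key.
{A, E, G}⁺ = {A, B, C, D, E, F, G} — all of the relation — so {A, E, G} is a candidate key.
Any other superkey properly contains one of these, so there are no further candidate keys.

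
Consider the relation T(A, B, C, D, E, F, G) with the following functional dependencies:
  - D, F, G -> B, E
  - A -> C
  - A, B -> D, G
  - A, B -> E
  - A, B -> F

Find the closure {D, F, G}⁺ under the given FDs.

Start with {D, F, G}.
D, F, G -> B, E applies; add {B, E} → now {B, D, E, F, G}.
No further FD applies.

{B, D, E, F, G}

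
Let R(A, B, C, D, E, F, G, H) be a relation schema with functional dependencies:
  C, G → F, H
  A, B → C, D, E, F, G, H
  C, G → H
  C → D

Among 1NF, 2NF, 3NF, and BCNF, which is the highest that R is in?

2NF

Candidate key: {A, B}. Prime attributes: {A, B}.
C, G → F, H breaks BCNF: {C, G}⁺ = {C, D, F, G, H}, so {C, G} is not a superkey.
Because {F, H} are non-prime and the left side of C, G → F, H is not a superkey, the relation is not in 3NF.
No non-prime attribute depends on a proper subset of any candidate key, so 2NF holds.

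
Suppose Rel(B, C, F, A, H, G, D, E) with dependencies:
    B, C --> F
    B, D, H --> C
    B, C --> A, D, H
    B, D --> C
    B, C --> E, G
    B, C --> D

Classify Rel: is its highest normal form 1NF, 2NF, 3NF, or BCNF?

BCNF

Candidate keys: {B, C}, {B, D}. Prime attributes: {B, C, D}.
The left-hand side of every FD is a superkey, so BCNF is satisfied.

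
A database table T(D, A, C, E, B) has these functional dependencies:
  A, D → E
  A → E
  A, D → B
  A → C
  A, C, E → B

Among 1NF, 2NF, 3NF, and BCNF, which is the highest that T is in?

1NF

Candidate key: {A, D}. Prime attributes: {A, D}.
For A → E we have {A}⁺ = {A, B, C, E}; {A} is not a superkey, so BCNF fails.
Because {E} is non-prime and the left side of A → E is not a superkey, the relation is not in 3NF.
The proper key subset {A} of {A, D} determines non-prime {B, C, E}, so the relation is not even in 2NF.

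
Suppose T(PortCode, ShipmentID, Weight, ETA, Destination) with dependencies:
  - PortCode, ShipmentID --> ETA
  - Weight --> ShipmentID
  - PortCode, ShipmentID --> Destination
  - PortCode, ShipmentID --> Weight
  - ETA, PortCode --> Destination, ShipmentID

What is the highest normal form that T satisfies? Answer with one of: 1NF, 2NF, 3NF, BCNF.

Candidate keys: {ETA, PortCode}, {PortCode, ShipmentID}, {PortCode, Weight}. Prime attributes: {ETA, PortCode, ShipmentID, Weight}.
Weight --> ShipmentID breaks BCNF: {Weight}⁺ = {ShipmentID, Weight}, so {Weight} is not a superkey.
But every attribute on its right side ({ShipmentID}) is prime, and the same holds for every other non-superkey FD, so 3NF still holds.

3NF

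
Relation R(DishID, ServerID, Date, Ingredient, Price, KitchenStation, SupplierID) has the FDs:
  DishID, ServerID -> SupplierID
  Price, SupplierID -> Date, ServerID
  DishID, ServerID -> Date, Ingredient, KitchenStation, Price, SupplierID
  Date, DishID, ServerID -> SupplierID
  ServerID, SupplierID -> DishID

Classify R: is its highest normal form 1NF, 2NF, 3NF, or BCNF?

Candidate keys: {DishID, ServerID}, {Price, SupplierID}, {ServerID, SupplierID}. Prime attributes: {DishID, Price, ServerID, SupplierID}.
Every FD has a superkey on the left, so the relation is in BCNF.

BCNF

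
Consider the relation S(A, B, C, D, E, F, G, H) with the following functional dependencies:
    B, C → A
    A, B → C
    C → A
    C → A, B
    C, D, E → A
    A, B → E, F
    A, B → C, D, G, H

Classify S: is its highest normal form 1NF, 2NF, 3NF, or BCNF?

BCNF

Candidate keys: {A, B}, {C}. Prime attributes: {A, B, C}.
Every FD has a superkey on the left, so the relation is in BCNF.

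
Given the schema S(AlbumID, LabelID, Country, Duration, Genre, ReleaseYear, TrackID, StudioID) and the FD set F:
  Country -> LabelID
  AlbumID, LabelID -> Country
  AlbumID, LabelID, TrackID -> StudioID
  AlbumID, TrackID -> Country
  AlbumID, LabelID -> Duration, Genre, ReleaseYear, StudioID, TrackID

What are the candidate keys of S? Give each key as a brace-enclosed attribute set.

{AlbumID, Country}, {AlbumID, LabelID}, {AlbumID, TrackID}

Attributes never on any right-hand side: {AlbumID} — every candidate key must contain it.
Closure of {AlbumID, Country} is {AlbumID, Country, Duration, Genre, LabelID, ReleaseYear, StudioID, TrackID}, the whole schema; {AlbumID, Country} is a candidate key.
Closure of {AlbumID, LabelID} is {AlbumID, Country, Duration, Genre, LabelID, ReleaseYear, StudioID, TrackID}, the whole schema; {AlbumID, LabelID} is a candidate key.
Closure of {AlbumID, TrackID} is {AlbumID, Country, Duration, Genre, LabelID, ReleaseYear, StudioID, TrackID}, the whole schema; {AlbumID, TrackID} is a candidate key.
These are minimal and exhaustive — every other superkey contains one of them.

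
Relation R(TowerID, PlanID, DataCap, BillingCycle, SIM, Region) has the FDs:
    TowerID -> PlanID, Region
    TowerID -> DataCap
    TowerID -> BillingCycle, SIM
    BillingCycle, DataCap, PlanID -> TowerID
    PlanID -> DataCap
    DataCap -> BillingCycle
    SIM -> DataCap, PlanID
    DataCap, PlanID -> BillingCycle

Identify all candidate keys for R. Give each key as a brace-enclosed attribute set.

Closure of {PlanID} is {BillingCycle, DataCap, PlanID, Region, SIM, TowerID}, the whole schema; {PlanID} is a candidate key.
Closure of {SIM} is {BillingCycle, DataCap, PlanID, Region, SIM, TowerID}, the whole schema; {SIM} is a candidate key.
Closure of {TowerID} is {BillingCycle, DataCap, PlanID, Region, SIM, TowerID}, the whole schema; {TowerID} is a candidate key.
These are minimal and exhaustive — every other superkey contains one of them.

{PlanID}, {SIM}, {TowerID}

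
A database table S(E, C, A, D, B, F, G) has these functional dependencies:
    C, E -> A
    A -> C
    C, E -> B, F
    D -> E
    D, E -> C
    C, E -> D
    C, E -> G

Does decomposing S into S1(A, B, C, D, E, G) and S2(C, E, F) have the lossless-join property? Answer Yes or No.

The shared attributes are {C, E} and {C, E}⁺ = {A, B, C, D, E, F, G}.
Since S1 ⊆ {A, B, C, D, E, F, G}, the intersection is a superkey of S1; the decomposition is lossless.

Yes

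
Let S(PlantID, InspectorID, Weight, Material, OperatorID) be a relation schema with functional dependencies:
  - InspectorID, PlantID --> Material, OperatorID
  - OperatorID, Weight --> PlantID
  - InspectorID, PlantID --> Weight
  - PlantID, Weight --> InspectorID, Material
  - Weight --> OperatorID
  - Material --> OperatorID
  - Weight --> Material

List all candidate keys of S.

Closure of {Weight} is {InspectorID, Material, OperatorID, PlantID, Weight}, the whole schema; {Weight} is a candidate key.
Closure of {InspectorID, PlantID} is {InspectorID, Material, OperatorID, PlantID, Weight}, the whole schema; {InspectorID, PlantID} is a candidate key.
No proper subset of any of these is a key, and no other minimal superkey exists.

{InspectorID, PlantID}, {Weight}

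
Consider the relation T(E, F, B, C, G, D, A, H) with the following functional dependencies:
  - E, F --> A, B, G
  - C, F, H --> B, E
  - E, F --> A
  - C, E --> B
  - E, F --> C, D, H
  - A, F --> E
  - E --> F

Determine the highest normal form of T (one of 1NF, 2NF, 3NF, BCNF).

Candidate keys: {A, F}, {C, F, H}, {E}. Prime attributes: {A, C, E, F, H}.
The left-hand side of every FD is a superkey, so BCNF is satisfied.

BCNF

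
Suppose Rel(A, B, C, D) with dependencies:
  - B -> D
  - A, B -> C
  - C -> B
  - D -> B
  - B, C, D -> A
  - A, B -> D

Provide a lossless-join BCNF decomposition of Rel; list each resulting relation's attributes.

Candidate keys of the original relation: {A, B}, {A, D}, {C}.
In {A, B, C, D}, {B} is not a superkey ({B}⁺ restricted to this set is {B, D}), so split on B -> D into {B, D} and {A, B, C}.
{B, D} has no BCNF violation.
{A, B, C} has no BCNF violation.

{A, B, C}; {B, D}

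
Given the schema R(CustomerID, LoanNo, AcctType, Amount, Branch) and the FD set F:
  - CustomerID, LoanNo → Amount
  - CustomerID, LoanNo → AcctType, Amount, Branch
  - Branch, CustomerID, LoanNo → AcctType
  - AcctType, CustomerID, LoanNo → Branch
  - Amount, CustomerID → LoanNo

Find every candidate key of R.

{Amount, CustomerID}, {CustomerID, LoanNo}

Attributes never on any right-hand side: {CustomerID} — every candidate key must contain it.
{Amount, CustomerID}⁺ = {AcctType, Amount, Branch, CustomerID, LoanNo} — all of the relation — so {Amount, CustomerID} is a candidate key.
{CustomerID, LoanNo}⁺ = {AcctType, Amount, Branch, CustomerID, LoanNo} — all of the relation — so {CustomerID, LoanNo} is a candidate key.
No proper subset of any of these is a key, and no other minimal superkey exists.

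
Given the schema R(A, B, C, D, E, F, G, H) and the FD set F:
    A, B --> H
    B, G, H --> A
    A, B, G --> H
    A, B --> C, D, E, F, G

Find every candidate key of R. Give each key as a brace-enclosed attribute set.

{A, B}, {B, G, H}

{B} never appears on the right of any FD, so every key must include it.
{A, B} is a candidate key since {A, B}⁺ = {A, B, C, D, E, F, G, H} covers every attribute.
{B, G, H} is a candidate key since {B, G, H}⁺ = {A, B, C, D, E, F, G, H} covers every attribute.
Any other superkey properly contains one of these, so there are no further candidate keys.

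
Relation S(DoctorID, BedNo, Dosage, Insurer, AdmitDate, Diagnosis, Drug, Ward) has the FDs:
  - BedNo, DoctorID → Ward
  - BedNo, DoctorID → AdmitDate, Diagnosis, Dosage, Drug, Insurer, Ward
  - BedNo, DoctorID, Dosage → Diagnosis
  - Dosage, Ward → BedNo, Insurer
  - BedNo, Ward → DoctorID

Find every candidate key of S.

{BedNo, DoctorID}, {BedNo, Ward}, {Dosage, Ward}

{BedNo, DoctorID}⁺ = {AdmitDate, BedNo, Diagnosis, DoctorID, Dosage, Drug, Insurer, Ward}, which is every attribute, so {BedNo, DoctorID} is a candidate key.
{BedNo, Ward}⁺ = {AdmitDate, BedNo, Diagnosis, DoctorID, Dosage, Drug, Insurer, Ward}, which is every attribute, so {BedNo, Ward} is a candidate key.
{Dosage, Ward}⁺ = {AdmitDate, BedNo, Diagnosis, DoctorID, Dosage, Drug, Insurer, Ward}, which is every attribute, so {Dosage, Ward} is a candidate key.
Any other superkey properly contains one of these, so there are no further candidate keys.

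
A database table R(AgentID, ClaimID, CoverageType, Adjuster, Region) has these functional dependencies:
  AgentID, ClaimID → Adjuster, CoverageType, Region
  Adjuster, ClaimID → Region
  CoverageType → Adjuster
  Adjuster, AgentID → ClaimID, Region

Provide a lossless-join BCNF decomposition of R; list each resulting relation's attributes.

Candidate keys of the original relation: {Adjuster, AgentID}, {AgentID, ClaimID}, {AgentID, CoverageType}.
In {Adjuster, AgentID, ClaimID, CoverageType, Region}, {Adjuster, ClaimID} is not a superkey ({Adjuster, ClaimID}⁺ restricted to this set is {Adjuster, ClaimID, Region}), so split on Adjuster, ClaimID → Region into {Adjuster, ClaimID, Region} and {Adjuster, AgentID, ClaimID, CoverageType}.
{Adjuster, ClaimID, Region} has no BCNF violation.
In {Adjuster, AgentID, ClaimID, CoverageType}, {CoverageType} is not a superkey ({CoverageType}⁺ restricted to this set is {Adjuster, CoverageType}), so split on CoverageType → Adjuster into {Adjuster, CoverageType} and {AgentID, ClaimID, CoverageType}.
{Adjuster, CoverageType} has no BCNF violation.
{AgentID, ClaimID, CoverageType} has no BCNF violation.

{Adjuster, ClaimID, Region}; {Adjuster, CoverageType}; {AgentID, ClaimID, CoverageType}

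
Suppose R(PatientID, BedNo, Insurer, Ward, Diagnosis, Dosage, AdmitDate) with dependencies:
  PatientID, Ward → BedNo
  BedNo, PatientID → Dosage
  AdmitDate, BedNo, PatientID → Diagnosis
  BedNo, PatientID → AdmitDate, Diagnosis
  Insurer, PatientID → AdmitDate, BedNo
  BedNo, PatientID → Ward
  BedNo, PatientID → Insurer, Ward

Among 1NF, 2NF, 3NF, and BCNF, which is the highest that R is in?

Candidate keys: {BedNo, PatientID}, {Insurer, PatientID}, {PatientID, Ward}. Prime attributes: {BedNo, Insurer, PatientID, Ward}.
Each dependency's left side is a superkey — BCNF holds.

BCNF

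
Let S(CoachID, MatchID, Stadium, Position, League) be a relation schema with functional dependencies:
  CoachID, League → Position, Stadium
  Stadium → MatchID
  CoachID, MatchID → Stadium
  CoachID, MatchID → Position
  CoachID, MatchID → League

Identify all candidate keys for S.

{CoachID, League}, {CoachID, MatchID}, {CoachID, Stadium}

Attributes never on any right-hand side: {CoachID} — every candidate key must contain it.
Closure of {CoachID, League} is {CoachID, League, MatchID, Position, Stadium}, the whole schema; {CoachID, League} is a candidate key.
Closure of {CoachID, MatchID} is {CoachID, League, MatchID, Position, Stadium}, the whole schema; {CoachID, MatchID} is a candidate key.
Closure of {CoachID, Stadium} is {CoachID, League, MatchID, Position, Stadium}, the whole schema; {CoachID, Stadium} is a candidate key.
These are minimal and exhaustive — every other superkey contains one of them.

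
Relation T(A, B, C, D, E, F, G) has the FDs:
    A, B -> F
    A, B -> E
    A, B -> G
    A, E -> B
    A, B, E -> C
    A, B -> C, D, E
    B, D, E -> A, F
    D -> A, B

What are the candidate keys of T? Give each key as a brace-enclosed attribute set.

Closure of {D} is {A, B, C, D, E, F, G}, the whole schema; {D} is a candidate key.
Closure of {A, B} is {A, B, C, D, E, F, G}, the whole schema; {A, B} is a candidate key.
Closure of {A, E} is {A, B, C, D, E, F, G}, the whole schema; {A, E} is a candidate key.
Any other superkey properly contains one of these, so there are no further candidate keys.

{A, B}, {A, E}, {D}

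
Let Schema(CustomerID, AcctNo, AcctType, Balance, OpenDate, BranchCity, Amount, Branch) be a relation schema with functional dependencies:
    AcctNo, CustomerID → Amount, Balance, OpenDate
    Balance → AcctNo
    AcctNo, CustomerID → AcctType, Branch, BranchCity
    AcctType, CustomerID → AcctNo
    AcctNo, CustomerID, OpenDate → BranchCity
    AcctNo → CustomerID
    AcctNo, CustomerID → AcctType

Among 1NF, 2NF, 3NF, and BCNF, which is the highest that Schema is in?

BCNF

Candidate keys: {AcctNo}, {AcctType, CustomerID}, {Balance}. Prime attributes: {AcctNo, AcctType, Balance, CustomerID}.
The left-hand side of every FD is a superkey, so BCNF is satisfied.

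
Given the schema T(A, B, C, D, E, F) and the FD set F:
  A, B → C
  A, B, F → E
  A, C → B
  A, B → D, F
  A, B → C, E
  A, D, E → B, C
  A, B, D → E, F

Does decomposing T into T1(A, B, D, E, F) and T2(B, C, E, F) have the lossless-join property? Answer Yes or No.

No

Common attributes: {B, E, F}; their closure is {B, E, F}.
T1 ⊄ {B, E, F} and T2 ⊄ {B, E, F}, so the split is lossy.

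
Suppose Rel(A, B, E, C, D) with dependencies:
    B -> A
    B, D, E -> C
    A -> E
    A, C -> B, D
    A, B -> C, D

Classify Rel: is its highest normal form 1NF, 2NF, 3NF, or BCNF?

Candidate keys: {A, C}, {B}. Prime attributes: {A, B, C}.
For A -> E we have {A}⁺ = {A, E}; {A} is not a superkey, so BCNF fails.
A -> E determines the non-prime attribute {E} from a non-superkey — 3NF is violated.
The proper key subset {A} of {A, C} determines non-prime {E}, so the relation is not even in 2NF.

1NF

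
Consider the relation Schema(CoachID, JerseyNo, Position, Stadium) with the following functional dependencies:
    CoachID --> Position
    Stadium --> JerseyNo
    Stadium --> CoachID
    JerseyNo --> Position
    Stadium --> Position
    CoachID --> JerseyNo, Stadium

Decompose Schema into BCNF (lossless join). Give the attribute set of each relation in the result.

{CoachID, JerseyNo, Stadium}; {JerseyNo, Position}

Candidate keys of the original relation: {CoachID}, {Stadium}.
Within {CoachID, JerseyNo, Position, Stadium}: {JerseyNo}⁺ ∩ {CoachID, JerseyNo, Position, Stadium} = {JerseyNo, Position}, not the whole set, so JerseyNo --> Position violates BCNF; decompose into {JerseyNo, Position} and {CoachID, JerseyNo, Stadium}.
{JerseyNo, Position} is in BCNF.
{CoachID, JerseyNo, Stadium} is in BCNF.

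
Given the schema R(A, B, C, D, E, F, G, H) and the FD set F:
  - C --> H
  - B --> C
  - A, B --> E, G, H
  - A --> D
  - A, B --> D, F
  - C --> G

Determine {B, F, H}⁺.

{B, C, F, G, H}

Start with {B, F, H}.
B --> C applies; add {C} → now {B, C, F, H}.
C --> G applies; add {G} → now {B, C, F, G, H}.
No further FD applies.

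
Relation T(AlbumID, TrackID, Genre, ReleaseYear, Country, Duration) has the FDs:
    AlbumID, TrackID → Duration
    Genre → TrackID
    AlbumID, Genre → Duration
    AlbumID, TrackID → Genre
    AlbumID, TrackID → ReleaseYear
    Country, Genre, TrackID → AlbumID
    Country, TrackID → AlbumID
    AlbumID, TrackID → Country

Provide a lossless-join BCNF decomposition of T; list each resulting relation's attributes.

Candidate keys of the original relation: {AlbumID, Genre}, {AlbumID, TrackID}, {Country, Genre}, {Country, TrackID}.
In {AlbumID, Country, Duration, Genre, ReleaseYear, TrackID}, {Genre} is not a superkey ({Genre}⁺ restricted to this set is {Genre, TrackID}), so split on Genre → TrackID into {Genre, TrackID} and {AlbumID, Country, Duration, Genre, ReleaseYear}.
{Genre, TrackID}: every determinant is a superkey — BCNF.
{AlbumID, Country, Duration, Genre, ReleaseYear}: every determinant is a superkey — BCNF.

{AlbumID, Country, Duration, Genre, ReleaseYear}; {Genre, TrackID}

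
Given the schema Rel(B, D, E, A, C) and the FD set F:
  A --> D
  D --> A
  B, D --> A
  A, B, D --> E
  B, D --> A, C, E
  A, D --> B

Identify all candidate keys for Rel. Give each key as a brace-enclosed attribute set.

{A}⁺ = {A, B, C, D, E} — all of the relation — so {A} is a candidate key.
{D}⁺ = {A, B, C, D, E} — all of the relation — so {D} is a candidate key.
Any other superkey properly contains one of these, so there are no further candidate keys.

{A}, {D}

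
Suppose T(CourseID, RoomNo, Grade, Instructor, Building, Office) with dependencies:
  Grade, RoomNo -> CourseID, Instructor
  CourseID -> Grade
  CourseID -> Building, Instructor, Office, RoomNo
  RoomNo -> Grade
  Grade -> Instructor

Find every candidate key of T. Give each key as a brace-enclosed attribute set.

{CourseID}⁺ = {Building, CourseID, Grade, Instructor, Office, RoomNo} — all of the relation — so {CourseID} is a candidate key.
{RoomNo}⁺ = {Building, CourseID, Grade, Instructor, Office, RoomNo} — all of the relation — so {RoomNo} is a candidate key.
These are minimal and exhaustive — every other superkey contains one of them.

{CourseID}, {RoomNo}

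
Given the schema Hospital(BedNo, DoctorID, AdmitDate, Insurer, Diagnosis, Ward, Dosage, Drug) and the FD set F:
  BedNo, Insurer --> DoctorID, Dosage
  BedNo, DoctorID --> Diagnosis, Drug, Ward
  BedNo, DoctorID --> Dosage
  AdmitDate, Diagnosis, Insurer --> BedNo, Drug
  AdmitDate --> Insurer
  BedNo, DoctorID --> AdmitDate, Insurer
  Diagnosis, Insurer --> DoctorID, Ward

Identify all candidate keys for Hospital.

{AdmitDate, BedNo}, {AdmitDate, Diagnosis}, {BedNo, DoctorID}, {BedNo, Insurer}

{AdmitDate, BedNo}⁺ = {AdmitDate, BedNo, Diagnosis, DoctorID, Dosage, Drug, Insurer, Ward}, which is every attribute, so {AdmitDate, BedNo} is a candidate key.
{AdmitDate, Diagnosis}⁺ = {AdmitDate, BedNo, Diagnosis, DoctorID, Dosage, Drug, Insurer, Ward}, which is every attribute, so {AdmitDate, Diagnosis} is a candidate key.
{BedNo, DoctorID}⁺ = {AdmitDate, BedNo, Diagnosis, DoctorID, Dosage, Drug, Insurer, Ward}, which is every attribute, so {BedNo, DoctorID} is a candidate key.
{BedNo, Insurer}⁺ = {AdmitDate, BedNo, Diagnosis, DoctorID, Dosage, Drug, Insurer, Ward}, which is every attribute, so {BedNo, Insurer} is a candidate key.
These are minimal and exhaustive — every other superkey contains one of them.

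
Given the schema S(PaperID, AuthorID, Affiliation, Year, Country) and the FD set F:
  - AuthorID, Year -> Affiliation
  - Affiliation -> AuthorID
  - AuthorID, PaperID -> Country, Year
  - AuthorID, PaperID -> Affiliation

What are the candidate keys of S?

No FD produces {PaperID}, so it must be in every candidate key.
{Affiliation, PaperID}⁺ = {Affiliation, AuthorID, Country, PaperID, Year}, which is every attribute, so {Affiliation, PaperID} is a candidate key.
{AuthorID, PaperID}⁺ = {Affiliation, AuthorID, Country, PaperID, Year}, which is every attribute, so {AuthorID, PaperID} is a candidate key.
No proper subset of any of these is a key, and no other minimal superkey exists.

{Affiliation, PaperID}, {AuthorID, PaperID}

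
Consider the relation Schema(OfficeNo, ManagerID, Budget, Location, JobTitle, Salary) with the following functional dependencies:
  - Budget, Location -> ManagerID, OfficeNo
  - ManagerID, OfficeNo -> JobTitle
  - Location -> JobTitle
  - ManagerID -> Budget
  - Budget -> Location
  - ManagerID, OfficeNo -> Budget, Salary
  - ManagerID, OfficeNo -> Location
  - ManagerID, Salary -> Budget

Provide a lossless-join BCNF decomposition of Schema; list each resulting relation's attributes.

{Budget, Location, ManagerID, OfficeNo, Salary}; {JobTitle, Location}

Candidate keys of the original relation: {Budget}, {ManagerID}.
{Budget, JobTitle, Location, ManagerID, OfficeNo, Salary}: {Location} determines {JobTitle, Location} here but is not a superkey — split on Location -> JobTitle, giving {JobTitle, Location} and {Budget, Location, ManagerID, OfficeNo, Salary}.
{JobTitle, Location}: every determinant is a superkey — BCNF.
{Budget, Location, ManagerID, OfficeNo, Salary}: every determinant is a superkey — BCNF.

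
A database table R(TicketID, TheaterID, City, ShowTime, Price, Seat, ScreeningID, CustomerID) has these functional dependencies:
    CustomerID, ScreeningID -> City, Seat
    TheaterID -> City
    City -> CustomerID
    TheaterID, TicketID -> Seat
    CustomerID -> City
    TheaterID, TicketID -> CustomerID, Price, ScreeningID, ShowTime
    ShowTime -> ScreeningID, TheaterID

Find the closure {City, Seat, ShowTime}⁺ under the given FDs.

Start with {City, Seat, ShowTime}.
City -> CustomerID applies; add {CustomerID} → now {City, CustomerID, Seat, ShowTime}.
ShowTime -> ScreeningID, TheaterID applies; add {ScreeningID, TheaterID} → now {City, CustomerID, ScreeningID, Seat, ShowTime, TheaterID}.
No further FD applies.

{City, CustomerID, ScreeningID, Seat, ShowTime, TheaterID}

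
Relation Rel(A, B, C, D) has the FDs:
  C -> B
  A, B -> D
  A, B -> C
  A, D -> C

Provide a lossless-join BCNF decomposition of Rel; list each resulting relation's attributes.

Candidate keys of the original relation: {A, B}, {A, C}, {A, D}.
{A, B, C, D}: {C} determines {B, C} here but is not a superkey — split on C -> B, giving {B, C} and {A, C, D}.
{B, C}: every determinant is a superkey — BCNF.
{A, C, D}: every determinant is a superkey — BCNF.

{A, C, D}; {B, C}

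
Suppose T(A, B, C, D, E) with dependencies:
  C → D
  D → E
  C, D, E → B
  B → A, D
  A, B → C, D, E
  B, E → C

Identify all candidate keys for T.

{B}, {C}

{B}⁺ = {A, B, C, D, E} — all of the relation — so {B} is a candidate key.
{C}⁺ = {A, B, C, D, E} — all of the relation — so {C} is a candidate key.
No proper subset of any of these is a key, and no other minimal superkey exists.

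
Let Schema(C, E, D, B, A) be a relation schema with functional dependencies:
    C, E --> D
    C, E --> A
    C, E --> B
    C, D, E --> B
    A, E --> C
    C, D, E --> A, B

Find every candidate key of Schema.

No FD produces {E}, so it must be in every candidate key.
{A, E} is a candidate key since {A, E}⁺ = {A, B, C, D, E} covers every attribute.
{C, E} is a candidate key since {C, E}⁺ = {A, B, C, D, E} covers every attribute.
No proper subset of any of these is a key, and no other minimal superkey exists.

{A, E}, {C, E}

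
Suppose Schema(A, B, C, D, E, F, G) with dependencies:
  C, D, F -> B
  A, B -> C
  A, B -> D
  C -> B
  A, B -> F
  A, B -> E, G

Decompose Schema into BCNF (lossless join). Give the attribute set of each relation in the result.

Candidate keys of the original relation: {A, B}, {A, C}.
In {A, B, C, D, E, F, G}, {C, D, F} is not a superkey ({C, D, F}⁺ restricted to this set is {B, C, D, F}), so split on C, D, F -> B into {B, C, D, F} and {A, C, D, E, F, G}.
In {B, C, D, F}, {C} is not a superkey ({C}⁺ restricted to this set is {B, C}), so split on C -> B into {B, C} and {C, D, F}.
{B, C} is in BCNF.
{C, D, F} is in BCNF.
{A, C, D, E, F, G} is in BCNF.

{A, C, D, E, F, G}; {B, C}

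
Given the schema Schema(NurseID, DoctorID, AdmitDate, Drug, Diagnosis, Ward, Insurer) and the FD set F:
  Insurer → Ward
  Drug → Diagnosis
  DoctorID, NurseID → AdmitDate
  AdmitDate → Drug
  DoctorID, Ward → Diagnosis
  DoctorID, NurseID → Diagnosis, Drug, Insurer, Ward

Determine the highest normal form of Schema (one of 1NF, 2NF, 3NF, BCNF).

2NF

Candidate key: {DoctorID, NurseID}. Prime attributes: {DoctorID, NurseID}.
Insurer → Ward: {Insurer}⁺ = {Insurer, Ward}, which is not all of the attributes, so the left side is not a superkey — BCNF is violated.
Because {Ward} is non-prime and the left side of Insurer → Ward is not a superkey, the relation is not in 3NF.
No proper subset of a key has a non-prime attribute in its closure, so there is no partial dependency; 2NF holds.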